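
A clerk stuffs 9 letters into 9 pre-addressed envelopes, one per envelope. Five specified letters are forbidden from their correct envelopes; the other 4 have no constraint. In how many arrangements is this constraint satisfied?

Let A_j be the event that the j-th constrained one is fixed. By inclusion-exclusion over the 5 events:
Σ_{j=0}^{5} (-1)^j C(5,j)(9-j)!
= C(5,0)·9! - C(5,1)·8! + C(5,2)·7! - C(5,3)·6! + C(5,4)·5! - C(5,5)·4!
= 362880 - 201600 + 50400 - 7200 + 600 - 24
= 205056

205056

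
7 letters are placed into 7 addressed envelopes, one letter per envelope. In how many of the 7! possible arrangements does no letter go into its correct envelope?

1854

The subfactorial !7 = [7!/e] (nearest integer).
7! = 5040, and 5040/e ≈ 1854.11, so !7 = 1854.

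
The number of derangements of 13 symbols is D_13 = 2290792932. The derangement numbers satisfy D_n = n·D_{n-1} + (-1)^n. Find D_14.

32071101049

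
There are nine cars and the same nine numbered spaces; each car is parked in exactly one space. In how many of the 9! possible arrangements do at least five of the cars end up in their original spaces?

1339

Sum C(9,i)·!(9-i) for i = 5..9:
  i=5: C(9,5)·!4 = 126·9 = 1134
  i=6: C(9,6)·!3 = 84·2 = 168
  i=7: C(9,7)·!2 = 36·1 = 36
  i=8: C(9,8)·!1 = 9·0 = 0
  i=9: C(9,9)·!0 = 1·1 = 1
Total = 1339.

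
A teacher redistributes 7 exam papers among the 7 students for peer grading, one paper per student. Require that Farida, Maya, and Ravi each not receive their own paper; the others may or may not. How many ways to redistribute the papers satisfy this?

3216

Inclusion-exclusion on the 3 forbidden self-matches:
Σ_{j=0}^{3} (-1)^j C(3,j)(7-j)!
= C(3,0)·7! - C(3,1)·6! + C(3,2)·5! - C(3,3)·4!
= 5040 - 2160 + 360 - 24
= 3216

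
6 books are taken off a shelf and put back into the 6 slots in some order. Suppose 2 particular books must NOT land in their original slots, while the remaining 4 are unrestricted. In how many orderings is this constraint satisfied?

504

Let A_j be the event that the j-th constrained one is fixed. By inclusion-exclusion over the 2 events:
Σ_{j=0}^{2} (-1)^j C(2,j)(6-j)!
= C(2,0)·6! - C(2,1)·5! + C(2,2)·4!
= 720 - 240 + 24
= 504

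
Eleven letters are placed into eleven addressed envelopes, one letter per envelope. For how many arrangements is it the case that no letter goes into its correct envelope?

Recurrence: !11 = 11·!10 + (-1)^11.
!11 = 11·1334961 - 1 = 14684570

14684570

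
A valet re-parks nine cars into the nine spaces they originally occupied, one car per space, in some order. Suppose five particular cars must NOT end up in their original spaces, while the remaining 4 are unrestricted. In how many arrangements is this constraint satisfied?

Let A_j be the event that the j-th constrained one is fixed. By inclusion-exclusion over the 5 events:
Σ_{j=0}^{5} (-1)^j C(5,j)(9-j)!
= C(5,0)·9! - C(5,1)·8! + C(5,2)·7! - C(5,3)·6! + C(5,4)·5! - C(5,5)·4!
= 362880 - 201600 + 50400 - 7200 + 600 - 24
= 205056

205056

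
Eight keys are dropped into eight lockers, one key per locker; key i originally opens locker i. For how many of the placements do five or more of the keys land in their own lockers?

141

# with exactly i fixed is C(8,i)·!(8-i); sum over i=5..8:
  i=5: C(8,5)·!3 = 56·2 = 112
  i=6: C(8,6)·!2 = 28·1 = 28
  i=7: C(8,7)·!1 = 8·0 = 0
  i=8: C(8,8)·!0 = 1·1 = 1
Total = 141.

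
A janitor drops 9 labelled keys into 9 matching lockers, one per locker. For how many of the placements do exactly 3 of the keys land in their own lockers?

22260

Pick the 3 fixed positions: C(9,3) = 84 ways.
The remaining 6 must be deranged: !6 = 265.
Total: 84 × 265 = 22260.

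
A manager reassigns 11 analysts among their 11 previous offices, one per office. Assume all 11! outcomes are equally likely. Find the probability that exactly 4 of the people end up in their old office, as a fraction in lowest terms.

Favorable outcomes: C(11,4)·!7 = 330·1854 = 611820.
Total outcomes: 11! = 39916800.
Probability = 611820/39916800 = 103/6720.

103/6720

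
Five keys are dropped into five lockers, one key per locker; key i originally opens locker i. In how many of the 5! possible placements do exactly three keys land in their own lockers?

10

Choose which 3 of the 5 are fixed: C(5,3) = 10.
The remaining 2 must be deranged: !2 = 1.
Total: 10 × 1 = 10.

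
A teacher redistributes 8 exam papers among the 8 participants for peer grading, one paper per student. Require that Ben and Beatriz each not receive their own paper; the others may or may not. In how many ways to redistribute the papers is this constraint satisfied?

Let A_j be the event that the j-th constrained one is fixed. By inclusion-exclusion over the 2 events:
Σ_{j=0}^{2} (-1)^j C(2,j)(8-j)!
= C(2,0)·8! - C(2,1)·7! + C(2,2)·6!
= 40320 - 10080 + 720
= 30960

30960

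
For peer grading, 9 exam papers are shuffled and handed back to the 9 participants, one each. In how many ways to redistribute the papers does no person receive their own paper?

The number of derangements of 9 is !9 = Σ_{k=0}^{9} (-1)^k·9!/k!
= 9! - 9!/1! + 9!/2! - 9!/3! + 9!/4! - 9!/5! + 9!/6! - 9!/7! + 9!/8! - 9!/9!
= 362880 - 362880 + 181440 - 60480 + 15120 - 3024 + 504 - 72 + 9 - 1
= 133496

133496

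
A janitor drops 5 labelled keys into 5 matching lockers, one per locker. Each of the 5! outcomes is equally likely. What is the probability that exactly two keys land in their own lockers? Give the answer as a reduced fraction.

Favorable outcomes: C(5,2)·!3 = 10·2 = 20.
Total outcomes: 5! = 120.
Probability = 20/120 = 1/6.

1/6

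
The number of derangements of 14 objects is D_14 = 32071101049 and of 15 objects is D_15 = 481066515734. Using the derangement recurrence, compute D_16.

7697064251745

D_16 = (16-1)·(D_15 + D_14) = 15·(481066515734 + 32071101049) = 15·513137616783 = 7697064251745.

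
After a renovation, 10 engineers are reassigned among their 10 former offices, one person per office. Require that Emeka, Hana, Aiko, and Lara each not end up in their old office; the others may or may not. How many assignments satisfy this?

2399760

Inclusion-exclusion on the 4 forbidden self-matches:
Σ_{j=0}^{4} (-1)^j C(4,j)(10-j)!
= C(4,0)·10! - C(4,1)·9! + C(4,2)·8! - C(4,3)·7! + C(4,4)·6!
= 3628800 - 1451520 + 241920 - 20160 + 720
= 2399760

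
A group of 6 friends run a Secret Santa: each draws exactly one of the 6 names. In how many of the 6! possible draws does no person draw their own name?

265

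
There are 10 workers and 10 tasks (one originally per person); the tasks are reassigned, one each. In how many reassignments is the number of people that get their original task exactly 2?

Choose which 2 of the 10 are fixed: C(10,2) = 45.
The other 8 form a derangement: !8 = 14833.
Total: 45 × 14833 = 667485.

667485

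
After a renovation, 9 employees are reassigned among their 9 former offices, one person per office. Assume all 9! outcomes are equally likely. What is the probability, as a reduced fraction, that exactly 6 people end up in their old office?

Favorable outcomes: C(9,6)·!3 = 84·2 = 168.
Total outcomes: 9! = 362880.
Probability = 168/362880 = 1/2160.

1/2160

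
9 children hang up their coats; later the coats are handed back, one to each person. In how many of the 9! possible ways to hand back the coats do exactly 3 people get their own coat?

22260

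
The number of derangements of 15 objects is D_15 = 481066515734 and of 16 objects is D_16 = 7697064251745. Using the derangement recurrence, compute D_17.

130850092279664

D_17 = (17-1)·(D_16 + D_15) = 16·(7697064251745 + 481066515734) = 16·8178130767479 = 130850092279664.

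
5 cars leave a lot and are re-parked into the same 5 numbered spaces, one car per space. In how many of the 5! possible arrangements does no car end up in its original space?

44

!5 = 5! · Σ_{k=0}^{5} (-1)^k/k!
= 5! - 5!/1! + 5!/2! - 5!/3! + 5!/4! - 5!/5!
= 120 - 120 + 60 - 20 + 5 - 1
= 44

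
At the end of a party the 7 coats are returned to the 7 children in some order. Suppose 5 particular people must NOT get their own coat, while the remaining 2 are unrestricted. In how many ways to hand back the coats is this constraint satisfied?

Inclusion-exclusion on the 5 forbidden self-matches:
Σ_{j=0}^{5} (-1)^j C(5,j)(7-j)!
= C(5,0)·7! - C(5,1)·6! + C(5,2)·5! - C(5,3)·4! + C(5,4)·3! - C(5,5)·2!
= 5040 - 3600 + 1200 - 240 + 30 - 2
= 2428

2428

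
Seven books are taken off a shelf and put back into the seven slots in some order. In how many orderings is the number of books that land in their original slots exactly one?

1855

Pick the single fixed position: C(7,1) = 7 ways.
The other 6 form a derangement: !6 = 265.
Total: 7 × 265 = 1855.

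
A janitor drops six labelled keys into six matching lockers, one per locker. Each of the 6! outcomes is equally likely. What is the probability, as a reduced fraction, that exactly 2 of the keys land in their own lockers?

3/16

Favorable outcomes: C(6,2)·!4 = 15·9 = 135.
Total outcomes: 6! = 720.
Probability = 135/720 = 3/16.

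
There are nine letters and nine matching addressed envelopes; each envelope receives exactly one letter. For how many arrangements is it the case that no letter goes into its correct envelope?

133496

By inclusion-exclusion, !9 = Σ (-1)^k · 9!/k! for k=0..9
= 9! - 9!/1! + 9!/2! - 9!/3! + 9!/4! - 9!/5! + 9!/6! - 9!/7! + 9!/8! - 9!/9!
= 362880 - 362880 + 181440 - 60480 + 15120 - 3024 + 504 - 72 + 9 - 1
= 133496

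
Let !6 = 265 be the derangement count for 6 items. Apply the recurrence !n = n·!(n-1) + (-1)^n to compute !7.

!7 = 7·265 - 1 = 1854.

1854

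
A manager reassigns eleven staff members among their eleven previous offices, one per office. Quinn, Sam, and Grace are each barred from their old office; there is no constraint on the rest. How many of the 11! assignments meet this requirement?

30078720

Let A_j be the event that the j-th constrained one is fixed. By inclusion-exclusion over the 3 events:
Σ_{j=0}^{3} (-1)^j C(3,j)(11-j)!
= C(3,0)·11! - C(3,1)·10! + C(3,2)·9! - C(3,3)·8!
= 39916800 - 10886400 + 1088640 - 40320
= 30078720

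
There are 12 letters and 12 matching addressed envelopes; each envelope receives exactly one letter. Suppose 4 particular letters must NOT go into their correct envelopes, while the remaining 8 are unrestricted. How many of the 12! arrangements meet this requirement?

339696000

Inclusion-exclusion on the 4 forbidden self-matches:
Σ_{j=0}^{4} (-1)^j C(4,j)(12-j)!
= C(4,0)·12! - C(4,1)·11! + C(4,2)·10! - C(4,3)·9! + C(4,4)·8!
= 479001600 - 159667200 + 21772800 - 1451520 + 40320
= 339696000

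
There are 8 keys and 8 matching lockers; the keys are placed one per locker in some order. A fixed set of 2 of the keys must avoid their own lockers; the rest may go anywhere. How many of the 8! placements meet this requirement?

30960

Inclusion-exclusion on the 2 forbidden self-matches:
Σ_{j=0}^{2} (-1)^j C(2,j)(8-j)!
= C(2,0)·8! - C(2,1)·7! + C(2,2)·6!
= 40320 - 10080 + 720
= 30960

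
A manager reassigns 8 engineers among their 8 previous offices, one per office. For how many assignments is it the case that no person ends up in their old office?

!8 = 8! · Σ_{k=0}^{8} (-1)^k/k!
= 8! - 8!/1! + 8!/2! - 8!/3! + 8!/4! - 8!/5! + 8!/6! - 8!/7! + 8!/8!
= 40320 - 40320 + 20160 - 6720 + 1680 - 336 + 56 - 8 + 1
= 14833

14833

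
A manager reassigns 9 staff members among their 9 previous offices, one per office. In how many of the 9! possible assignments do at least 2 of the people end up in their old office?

# with exactly i fixed is C(9,i)·!(9-i); sum over i=2..9:
  i=2: C(9,2)·!7 = 36·1854 = 66744
  i=3: C(9,3)·!6 = 84·265 = 22260
  i=4: C(9,4)·!5 = 126·44 = 5544
  i=5: C(9,5)·!4 = 126·9 = 1134
  i=6: C(9,6)·!3 = 84·2 = 168
  i=7: C(9,7)·!2 = 36·1 = 36
  i=8: C(9,8)·!1 = 9·0 = 0
  i=9: C(9,9)·!0 = 1·1 = 1
Total = 95887.

95887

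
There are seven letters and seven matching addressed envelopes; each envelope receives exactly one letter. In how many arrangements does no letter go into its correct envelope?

!7 = 7! · Σ_{k=0}^{7} (-1)^k/k!
= 7! - 7!/1! + 7!/2! - 7!/3! + 7!/4! - 7!/5! + 7!/6! - 7!/7!
= 5040 - 5040 + 2520 - 840 + 210 - 42 + 7 - 1
= 1854

1854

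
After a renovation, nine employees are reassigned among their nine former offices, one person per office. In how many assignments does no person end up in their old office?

133496

The subfactorial !9 = [9!/e] (nearest integer).
9! = 362880, and 362880/e ≈ 133496.09, so !9 = 133496.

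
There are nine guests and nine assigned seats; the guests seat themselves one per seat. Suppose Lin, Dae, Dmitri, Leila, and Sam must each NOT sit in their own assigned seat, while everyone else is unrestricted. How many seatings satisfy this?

205056

Inclusion-exclusion on the 5 forbidden self-matches:
Σ_{j=0}^{5} (-1)^j C(5,j)(9-j)!
= C(5,0)·9! - C(5,1)·8! + C(5,2)·7! - C(5,3)·6! + C(5,4)·5! - C(5,5)·4!
= 362880 - 201600 + 50400 - 7200 + 600 - 24
= 205056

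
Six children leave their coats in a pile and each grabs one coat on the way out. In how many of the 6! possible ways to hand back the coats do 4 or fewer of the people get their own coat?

Sum C(6,i)·!(6-i) for i = 0..4:
  i=0: C(6,0)·!6 = 1·265 = 265
  i=1: C(6,1)·!5 = 6·44 = 264
  i=2: C(6,2)·!4 = 15·9 = 135
  i=3: C(6,3)·!3 = 20·2 = 40
  i=4: C(6,4)·!2 = 15·1 = 15
Total = 719.

719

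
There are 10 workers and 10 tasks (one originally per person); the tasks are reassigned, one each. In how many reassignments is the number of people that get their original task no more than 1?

2669921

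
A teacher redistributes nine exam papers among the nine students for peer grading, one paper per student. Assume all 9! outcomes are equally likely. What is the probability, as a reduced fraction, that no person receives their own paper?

Favorable outcomes: !9 = 133496.
Total outcomes: 9! = 362880.
Probability = 133496/362880 = 16687/45360.

16687/45360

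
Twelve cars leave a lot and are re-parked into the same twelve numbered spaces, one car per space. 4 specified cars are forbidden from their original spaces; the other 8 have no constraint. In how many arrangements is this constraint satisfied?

Inclusion-exclusion on the 4 forbidden self-matches:
Σ_{j=0}^{4} (-1)^j C(4,j)(12-j)!
= C(4,0)·12! - C(4,1)·11! + C(4,2)·10! - C(4,3)·9! + C(4,4)·8!
= 479001600 - 159667200 + 21772800 - 1451520 + 40320
= 339696000

339696000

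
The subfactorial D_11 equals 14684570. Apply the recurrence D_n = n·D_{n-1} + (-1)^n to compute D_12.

D_12 = 12·14684570 + 1 = 176214841.

176214841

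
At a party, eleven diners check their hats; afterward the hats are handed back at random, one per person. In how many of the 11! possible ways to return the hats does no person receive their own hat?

14684570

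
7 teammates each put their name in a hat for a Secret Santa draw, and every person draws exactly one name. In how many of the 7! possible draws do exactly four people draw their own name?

70

Pick the 4 fixed positions: C(7,4) = 35 ways.
The other 3 form a derangement: !3 = 2.
Total: 35 × 2 = 70.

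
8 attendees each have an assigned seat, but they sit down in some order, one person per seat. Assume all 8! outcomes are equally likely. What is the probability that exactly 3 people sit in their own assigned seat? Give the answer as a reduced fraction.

11/180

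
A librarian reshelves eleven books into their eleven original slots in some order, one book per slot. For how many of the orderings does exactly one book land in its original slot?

14684571

Pick the single fixed position: C(11,1) = 11 ways.
The other 10 form a derangement: !10 = 1334961.
Total: 11 × 1334961 = 14684571.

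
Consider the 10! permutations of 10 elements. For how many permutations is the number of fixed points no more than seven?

# with exactly i fixed is C(10,i)·!(10-i); sum over i=0..7:
  i=0: C(10,0)·!10 = 1·1334961 = 1334961
  i=1: C(10,1)·!9 = 10·133496 = 1334960
  i=2: C(10,2)·!8 = 45·14833 = 667485
  i=3: C(10,3)·!7 = 120·1854 = 222480
  i=4: C(10,4)·!6 = 210·265 = 55650
  i=5: C(10,5)·!5 = 252·44 = 11088
  i=6: C(10,6)·!4 = 210·9 = 1890
  i=7: C(10,7)·!3 = 120·2 = 240
Total = 3628754.

3628754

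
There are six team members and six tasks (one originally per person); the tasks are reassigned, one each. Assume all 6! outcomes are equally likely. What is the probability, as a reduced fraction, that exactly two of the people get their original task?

3/16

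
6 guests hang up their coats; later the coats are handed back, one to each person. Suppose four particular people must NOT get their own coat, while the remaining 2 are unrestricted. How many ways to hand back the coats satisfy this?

362

Let A_j be the event that the j-th constrained one is fixed. By inclusion-exclusion over the 4 events:
Σ_{j=0}^{4} (-1)^j C(4,j)(6-j)!
= C(4,0)·6! - C(4,1)·5! + C(4,2)·4! - C(4,3)·3! + C(4,4)·2!
= 720 - 480 + 144 - 24 + 2
= 362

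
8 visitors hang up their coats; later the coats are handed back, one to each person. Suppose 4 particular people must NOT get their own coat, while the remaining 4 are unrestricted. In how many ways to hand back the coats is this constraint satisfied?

24024

Inclusion-exclusion on the 4 forbidden self-matches:
Σ_{j=0}^{4} (-1)^j C(4,j)(8-j)!
= C(4,0)·8! - C(4,1)·7! + C(4,2)·6! - C(4,3)·5! + C(4,4)·4!
= 40320 - 20160 + 4320 - 480 + 24
= 24024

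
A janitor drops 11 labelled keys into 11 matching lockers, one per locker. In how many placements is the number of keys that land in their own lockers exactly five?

Choose which 5 of the 11 are fixed: C(11,5) = 462.
The remaining 6 must be deranged: !6 = 265.
Total: 462 × 265 = 122430.

122430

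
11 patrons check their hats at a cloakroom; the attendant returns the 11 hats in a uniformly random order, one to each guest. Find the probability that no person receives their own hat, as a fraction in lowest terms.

1468457/3991680

Favorable outcomes: !11 = 14684570.
Total outcomes: 11! = 39916800.
Probability = 14684570/39916800 = 1468457/3991680.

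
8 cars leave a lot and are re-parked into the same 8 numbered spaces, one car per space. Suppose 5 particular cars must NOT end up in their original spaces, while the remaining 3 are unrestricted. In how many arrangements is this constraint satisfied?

21234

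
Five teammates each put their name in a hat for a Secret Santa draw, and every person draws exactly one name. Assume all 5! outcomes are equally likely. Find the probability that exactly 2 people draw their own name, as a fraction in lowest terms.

1/6

Favorable outcomes: C(5,2)·!3 = 10·2 = 20.
Total outcomes: 5! = 120.
Probability = 20/120 = 1/6.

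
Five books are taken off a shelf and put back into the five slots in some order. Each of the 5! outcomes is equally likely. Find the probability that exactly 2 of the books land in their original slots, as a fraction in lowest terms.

1/6

Favorable outcomes: C(5,2)·!3 = 10·2 = 20.
Total outcomes: 5! = 120.
Probability = 20/120 = 1/6.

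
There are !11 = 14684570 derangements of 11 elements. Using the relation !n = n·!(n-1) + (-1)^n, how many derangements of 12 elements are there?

176214841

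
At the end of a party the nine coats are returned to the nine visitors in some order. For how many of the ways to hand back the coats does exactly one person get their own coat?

133497

Choose which one of the 9 is fixed: C(9,1) = 9.
The other 8 form a derangement: !8 = 14833.
Total: 9 × 14833 = 133497.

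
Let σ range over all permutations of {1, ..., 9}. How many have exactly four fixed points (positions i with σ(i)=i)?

5544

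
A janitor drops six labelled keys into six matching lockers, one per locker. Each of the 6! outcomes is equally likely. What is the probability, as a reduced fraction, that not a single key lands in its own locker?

53/144

Favorable outcomes: !6 = 265.
Total outcomes: 6! = 720.
Probability = 265/720 = 53/144.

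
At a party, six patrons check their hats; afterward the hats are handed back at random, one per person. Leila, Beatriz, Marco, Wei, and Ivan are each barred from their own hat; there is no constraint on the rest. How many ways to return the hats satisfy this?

309

Let A_j be the event that the j-th constrained one is fixed. By inclusion-exclusion over the 5 events:
Σ_{j=0}^{5} (-1)^j C(5,j)(6-j)!
= C(5,0)·6! - C(5,1)·5! + C(5,2)·4! - C(5,3)·3! + C(5,4)·2! - C(5,5)·1!
= 720 - 600 + 240 - 60 + 10 - 1
= 309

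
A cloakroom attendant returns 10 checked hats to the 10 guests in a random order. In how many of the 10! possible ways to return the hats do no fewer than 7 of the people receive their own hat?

286

# with exactly i fixed is C(10,i)·!(10-i); sum over i=7..10:
  i=7: C(10,7)·!3 = 120·2 = 240
  i=8: C(10,8)·!2 = 45·1 = 45
  i=9: C(10,9)·!1 = 10·0 = 0
  i=10: C(10,10)·!0 = 1·1 = 1
Total = 286.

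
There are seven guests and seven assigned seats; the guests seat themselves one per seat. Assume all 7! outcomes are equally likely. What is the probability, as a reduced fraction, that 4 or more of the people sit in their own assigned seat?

Favorable outcomes: Σ_{i≥4} C(7,i)·!(7-i) = 35·2 + 21·1 + 7·0 + 1·1 = 92.
Total outcomes: 7! = 5040.
Probability = 92/5040 = 23/1260.

23/1260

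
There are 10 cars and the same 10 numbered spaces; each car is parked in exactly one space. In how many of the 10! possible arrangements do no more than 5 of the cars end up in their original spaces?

3626624

Sum C(10,i)·!(10-i) for i = 0..5:
  i=0: C(10,0)·!10 = 1·1334961 = 1334961
  i=1: C(10,1)·!9 = 10·133496 = 1334960
  i=2: C(10,2)·!8 = 45·14833 = 667485
  i=3: C(10,3)·!7 = 120·1854 = 222480
  i=4: C(10,4)·!6 = 210·265 = 55650
  i=5: C(10,5)·!5 = 252·44 = 11088
Total = 3626624.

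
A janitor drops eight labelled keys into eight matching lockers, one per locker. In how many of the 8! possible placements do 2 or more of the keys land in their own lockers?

10655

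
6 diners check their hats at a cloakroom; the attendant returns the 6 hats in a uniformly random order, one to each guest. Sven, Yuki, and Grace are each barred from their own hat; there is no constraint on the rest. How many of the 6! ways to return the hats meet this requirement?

426

Let A_j be the event that the j-th constrained one is fixed. By inclusion-exclusion over the 3 events:
Σ_{j=0}^{3} (-1)^j C(3,j)(6-j)!
= C(3,0)·6! - C(3,1)·5! + C(3,2)·4! - C(3,3)·3!
= 720 - 360 + 72 - 6
= 426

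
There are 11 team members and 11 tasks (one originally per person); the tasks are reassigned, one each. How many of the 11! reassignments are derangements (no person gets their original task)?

14684570

!11 is the nearest integer to 11!/e.
11! = 39916800, and 39916800/e ≈ 14684570.08, so !11 = 14684570.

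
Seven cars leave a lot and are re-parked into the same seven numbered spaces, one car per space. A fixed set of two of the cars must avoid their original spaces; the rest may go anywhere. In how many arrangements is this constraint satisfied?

Inclusion-exclusion on the 2 forbidden self-matches:
Σ_{j=0}^{2} (-1)^j C(2,j)(7-j)!
= C(2,0)·7! - C(2,1)·6! + C(2,2)·5!
= 5040 - 1440 + 120
= 3720

3720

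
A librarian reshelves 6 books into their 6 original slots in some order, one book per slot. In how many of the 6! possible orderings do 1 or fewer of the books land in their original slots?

Sum C(6,i)·!(6-i) for i = 0..1:
  i=0: C(6,0)·!6 = 1·265 = 265
  i=1: C(6,1)·!5 = 6·44 = 264
Total = 529.

529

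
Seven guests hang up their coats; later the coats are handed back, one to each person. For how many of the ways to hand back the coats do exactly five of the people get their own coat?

Pick the 5 fixed positions: C(7,5) = 21 ways.
The remaining 2 must be deranged: !2 = 1.
Total: 21 × 1 = 21.

21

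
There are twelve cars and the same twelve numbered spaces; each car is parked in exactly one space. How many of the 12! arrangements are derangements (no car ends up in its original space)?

The number of derangements of 12 is !12 = Σ_{k=0}^{12} (-1)^k·12!/k!
= 12! - 12!/1! + 12!/2! - 12!/3! + 12!/4! - 12!/5! + 12!/6! - 12!/7! + 12!/8! - 12!/9! + 12!/10! - 12!/11! + 12!/12!
= 479001600 - 479001600 + 239500800 - 79833600 + 19958400 - 3991680 + 665280 - 95040 + 11880 - 1320 + 132 - 12 + 1
= 176214841

176214841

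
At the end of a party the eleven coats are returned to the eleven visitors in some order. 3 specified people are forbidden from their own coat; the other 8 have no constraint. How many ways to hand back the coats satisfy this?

Inclusion-exclusion on the 3 forbidden self-matches:
Σ_{j=0}^{3} (-1)^j C(3,j)(11-j)!
= C(3,0)·11! - C(3,1)·10! + C(3,2)·9! - C(3,3)·8!
= 39916800 - 10886400 + 1088640 - 40320
= 30078720

30078720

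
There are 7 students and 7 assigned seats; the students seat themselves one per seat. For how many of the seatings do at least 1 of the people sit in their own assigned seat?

# with exactly i fixed is C(7,i)·!(7-i); sum over i=1..7:
  i=1: C(7,1)·!6 = 7·265 = 1855
  i=2: C(7,2)·!5 = 21·44 = 924
  i=3: C(7,3)·!4 = 35·9 = 315
  i=4: C(7,4)·!3 = 35·2 = 70
  i=5: C(7,5)·!2 = 21·1 = 21
  i=6: C(7,6)·!1 = 7·0 = 0
  i=7: C(7,7)·!0 = 1·1 = 1
Total = 3186.

3186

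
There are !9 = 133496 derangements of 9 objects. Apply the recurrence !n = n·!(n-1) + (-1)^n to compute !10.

1334961

!10 = 10·133496 + 1 = 1334961.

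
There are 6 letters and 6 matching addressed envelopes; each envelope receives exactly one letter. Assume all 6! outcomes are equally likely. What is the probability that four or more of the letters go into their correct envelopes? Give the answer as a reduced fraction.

1/45

Favorable outcomes: Σ_{i≥4} C(6,i)·!(6-i) = 15·1 + 6·0 + 1·1 = 16.
Total outcomes: 6! = 720.
Probability = 16/720 = 1/45.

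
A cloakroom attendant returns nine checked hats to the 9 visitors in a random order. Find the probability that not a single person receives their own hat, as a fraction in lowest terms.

Favorable outcomes: !9 = 133496.
Total outcomes: 9! = 362880.
Probability = 133496/362880 = 16687/45360.

16687/45360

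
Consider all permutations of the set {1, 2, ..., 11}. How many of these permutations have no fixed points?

14684570

By inclusion-exclusion, !11 = Σ (-1)^k · 11!/k! for k=0..11
= 11! - 11!/1! + 11!/2! - 11!/3! + 11!/4! - 11!/5! + 11!/6! - 11!/7! + 11!/8! - 11!/9! + 11!/10! - 11!/11!
= 39916800 - 39916800 + 19958400 - 6652800 + 1663200 - 332640 + 55440 - 7920 + 990 - 110 + 11 - 1
= 14684570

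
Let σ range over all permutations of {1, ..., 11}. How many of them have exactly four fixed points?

Pick the 4 fixed positions: C(11,4) = 330 ways.
The remaining 7 must be deranged: !7 = 1854.
Total: 330 × 1854 = 611820.

611820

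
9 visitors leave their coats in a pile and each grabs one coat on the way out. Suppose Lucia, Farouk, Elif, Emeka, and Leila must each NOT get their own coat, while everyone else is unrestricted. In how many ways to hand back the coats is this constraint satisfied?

Inclusion-exclusion on the 5 forbidden self-matches:
Σ_{j=0}^{5} (-1)^j C(5,j)(9-j)!
= C(5,0)·9! - C(5,1)·8! + C(5,2)·7! - C(5,3)·6! + C(5,4)·5! - C(5,5)·4!
= 362880 - 201600 + 50400 - 7200 + 600 - 24
= 205056

205056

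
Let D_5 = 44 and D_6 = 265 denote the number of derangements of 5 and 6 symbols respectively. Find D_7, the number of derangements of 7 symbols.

1854

D_7 = (7-1)·(D_6 + D_5) = 6·(265 + 44) = 6·309 = 1854.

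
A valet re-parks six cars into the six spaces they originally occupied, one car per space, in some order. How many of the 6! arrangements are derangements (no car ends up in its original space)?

!6 = 6! · Σ_{k=0}^{6} (-1)^k/k!
= 6! - 6!/1! + 6!/2! - 6!/3! + 6!/4! - 6!/5! + 6!/6!
= 720 - 720 + 360 - 120 + 30 - 6 + 1
= 265

265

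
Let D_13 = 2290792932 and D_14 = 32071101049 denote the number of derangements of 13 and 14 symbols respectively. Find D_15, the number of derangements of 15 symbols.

481066515734

D_15 = (15-1)·(D_14 + D_13) = 14·(32071101049 + 2290792932) = 14·34361893981 = 481066515734.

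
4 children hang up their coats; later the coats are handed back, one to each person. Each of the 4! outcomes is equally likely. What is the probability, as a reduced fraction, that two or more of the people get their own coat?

7/24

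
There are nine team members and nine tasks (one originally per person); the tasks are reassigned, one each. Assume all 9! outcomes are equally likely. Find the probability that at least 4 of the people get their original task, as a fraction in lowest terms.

6883/362880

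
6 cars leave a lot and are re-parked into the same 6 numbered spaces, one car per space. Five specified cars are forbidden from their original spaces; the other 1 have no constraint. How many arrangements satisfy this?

309

Inclusion-exclusion on the 5 forbidden self-matches:
Σ_{j=0}^{5} (-1)^j C(5,j)(6-j)!
= C(5,0)·6! - C(5,1)·5! + C(5,2)·4! - C(5,3)·3! + C(5,4)·2! - C(5,5)·1!
= 720 - 600 + 240 - 60 + 10 - 1
= 309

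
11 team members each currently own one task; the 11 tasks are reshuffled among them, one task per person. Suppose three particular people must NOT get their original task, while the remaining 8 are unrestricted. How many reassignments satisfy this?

Inclusion-exclusion on the 3 forbidden self-matches:
Σ_{j=0}^{3} (-1)^j C(3,j)(11-j)!
= C(3,0)·11! - C(3,1)·10! + C(3,2)·9! - C(3,3)·8!
= 39916800 - 10886400 + 1088640 - 40320
= 30078720

30078720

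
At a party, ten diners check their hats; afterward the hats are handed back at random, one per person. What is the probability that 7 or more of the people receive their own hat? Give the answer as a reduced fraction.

Favorable outcomes: Σ_{i≥7} C(10,i)·!(10-i) = 120·2 + 45·1 + 10·0 + 1·1 = 286.
Total outcomes: 10! = 3628800.
Probability = 286/3628800 = 143/1814400.

143/1814400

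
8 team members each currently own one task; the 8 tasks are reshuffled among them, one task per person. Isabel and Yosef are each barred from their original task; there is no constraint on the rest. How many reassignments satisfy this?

30960

Let A_j be the event that the j-th constrained one is fixed. By inclusion-exclusion over the 2 events:
Σ_{j=0}^{2} (-1)^j C(2,j)(8-j)!
= C(2,0)·8! - C(2,1)·7! + C(2,2)·6!
= 40320 - 10080 + 720
= 30960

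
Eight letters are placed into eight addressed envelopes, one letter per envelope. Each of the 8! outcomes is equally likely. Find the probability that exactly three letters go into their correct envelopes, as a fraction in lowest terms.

Favorable outcomes: C(8,3)·!5 = 56·44 = 2464.
Total outcomes: 8! = 40320.
Probability = 2464/40320 = 11/180.

11/180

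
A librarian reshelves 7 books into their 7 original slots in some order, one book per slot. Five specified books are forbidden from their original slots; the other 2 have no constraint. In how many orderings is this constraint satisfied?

Inclusion-exclusion on the 5 forbidden self-matches:
Σ_{j=0}^{5} (-1)^j C(5,j)(7-j)!
= C(5,0)·7! - C(5,1)·6! + C(5,2)·5! - C(5,3)·4! + C(5,4)·3! - C(5,5)·2!
= 5040 - 3600 + 1200 - 240 + 30 - 2
= 2428

2428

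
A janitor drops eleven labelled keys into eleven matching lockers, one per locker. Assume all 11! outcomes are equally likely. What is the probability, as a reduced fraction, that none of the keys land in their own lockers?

1468457/3991680

Favorable outcomes: !11 = 14684570.
Total outcomes: 11! = 39916800.
Probability = 14684570/39916800 = 1468457/3991680.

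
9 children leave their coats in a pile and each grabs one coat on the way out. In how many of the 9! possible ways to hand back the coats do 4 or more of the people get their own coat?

6883

# with exactly i fixed is C(9,i)·!(9-i); sum over i=4..9:
  i=4: C(9,4)·!5 = 126·44 = 5544
  i=5: C(9,5)·!4 = 126·9 = 1134
  i=6: C(9,6)·!3 = 84·2 = 168
  i=7: C(9,7)·!2 = 36·1 = 36
  i=8: C(9,8)·!1 = 9·0 = 0
  i=9: C(9,9)·!0 = 1·1 = 1
Total = 6883.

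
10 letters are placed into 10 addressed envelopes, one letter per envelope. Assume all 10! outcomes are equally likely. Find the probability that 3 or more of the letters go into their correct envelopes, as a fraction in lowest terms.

145697/1814400

Favorable outcomes: Σ_{i≥3} C(10,i)·!(10-i) = 120·1854 + 210·265 + 252·44 + 210·9 + 120·2 + 45·1 + 10·0 + 1·1 = 291394.
Total outcomes: 10! = 3628800.
Probability = 291394/3628800 = 145697/1814400.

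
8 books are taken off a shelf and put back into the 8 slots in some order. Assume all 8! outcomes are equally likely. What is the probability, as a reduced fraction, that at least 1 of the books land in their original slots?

3641/5760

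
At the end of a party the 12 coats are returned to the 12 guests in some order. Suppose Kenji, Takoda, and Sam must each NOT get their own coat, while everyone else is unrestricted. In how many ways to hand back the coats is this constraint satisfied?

369774720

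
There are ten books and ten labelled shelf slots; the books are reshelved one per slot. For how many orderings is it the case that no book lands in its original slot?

1334961

Use !n = (n-1)(!(n-1) + !(n-2)).
!10 = 9·(133496 + 14833) = 9·148329 = 1334961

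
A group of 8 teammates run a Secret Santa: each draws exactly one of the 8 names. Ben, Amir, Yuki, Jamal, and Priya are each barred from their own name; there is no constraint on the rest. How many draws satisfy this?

21234

Let A_j be the event that the j-th constrained one is fixed. By inclusion-exclusion over the 5 events:
Σ_{j=0}^{5} (-1)^j C(5,j)(8-j)!
= C(5,0)·8! - C(5,1)·7! + C(5,2)·6! - C(5,3)·5! + C(5,4)·4! - C(5,5)·3!
= 40320 - 25200 + 7200 - 1200 + 120 - 6
= 21234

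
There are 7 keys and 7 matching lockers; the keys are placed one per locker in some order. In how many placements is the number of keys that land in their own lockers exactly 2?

924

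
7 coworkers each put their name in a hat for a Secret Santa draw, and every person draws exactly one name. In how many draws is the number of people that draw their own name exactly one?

Pick the single fixed position: C(7,1) = 7 ways.
The other 6 form a derangement: !6 = 265.
Total: 7 × 265 = 1855.

1855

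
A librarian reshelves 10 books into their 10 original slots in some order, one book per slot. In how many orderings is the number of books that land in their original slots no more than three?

# with exactly i fixed is C(10,i)·!(10-i); sum over i=0..3:
  i=0: C(10,0)·!10 = 1·1334961 = 1334961
  i=1: C(10,1)·!9 = 10·133496 = 1334960
  i=2: C(10,2)·!8 = 45·14833 = 667485
  i=3: C(10,3)·!7 = 120·1854 = 222480
Total = 3559886.

3559886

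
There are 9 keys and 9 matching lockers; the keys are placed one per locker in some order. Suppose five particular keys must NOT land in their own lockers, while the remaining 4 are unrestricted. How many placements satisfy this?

205056

Let A_j be the event that the j-th constrained one is fixed. By inclusion-exclusion over the 5 events:
Σ_{j=0}^{5} (-1)^j C(5,j)(9-j)!
= C(5,0)·9! - C(5,1)·8! + C(5,2)·7! - C(5,3)·6! + C(5,4)·5! - C(5,5)·4!
= 362880 - 201600 + 50400 - 7200 + 600 - 24
= 205056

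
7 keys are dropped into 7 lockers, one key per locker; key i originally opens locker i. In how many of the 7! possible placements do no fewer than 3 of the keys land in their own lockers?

407

# with exactly i fixed is C(7,i)·!(7-i); sum over i=3..7:
  i=3: C(7,3)·!4 = 35·9 = 315
  i=4: C(7,4)·!3 = 35·2 = 70
  i=5: C(7,5)·!2 = 21·1 = 21
  i=6: C(7,6)·!1 = 7·0 = 0
  i=7: C(7,7)·!0 = 1·1 = 1
Total = 407.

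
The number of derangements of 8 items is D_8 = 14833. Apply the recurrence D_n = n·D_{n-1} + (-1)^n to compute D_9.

133496

D_9 = 9·14833 - 1 = 133496.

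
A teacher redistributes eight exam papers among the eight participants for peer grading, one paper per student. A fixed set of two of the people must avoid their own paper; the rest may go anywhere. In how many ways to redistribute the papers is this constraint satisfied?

30960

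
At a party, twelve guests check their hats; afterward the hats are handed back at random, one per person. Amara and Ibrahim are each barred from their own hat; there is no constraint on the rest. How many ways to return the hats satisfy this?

402796800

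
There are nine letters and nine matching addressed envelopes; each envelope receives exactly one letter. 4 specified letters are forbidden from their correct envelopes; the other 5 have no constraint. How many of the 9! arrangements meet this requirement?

Inclusion-exclusion on the 4 forbidden self-matches:
Σ_{j=0}^{4} (-1)^j C(4,j)(9-j)!
= C(4,0)·9! - C(4,1)·8! + C(4,2)·7! - C(4,3)·6! + C(4,4)·5!
= 362880 - 161280 + 30240 - 2880 + 120
= 229080

229080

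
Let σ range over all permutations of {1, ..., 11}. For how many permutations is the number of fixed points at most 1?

29369141

# with exactly i fixed is C(11,i)·!(11-i); sum over i=0..1:
  i=0: C(11,0)·!11 = 1·14684570 = 14684570
  i=1: C(11,1)·!10 = 11·1334961 = 14684571
Total = 29369141.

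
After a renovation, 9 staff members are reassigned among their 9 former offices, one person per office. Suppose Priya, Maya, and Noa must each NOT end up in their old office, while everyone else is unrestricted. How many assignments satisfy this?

256320

Let A_j be the event that the j-th constrained one is fixed. By inclusion-exclusion over the 3 events:
Σ_{j=0}^{3} (-1)^j C(3,j)(9-j)!
= C(3,0)·9! - C(3,1)·8! + C(3,2)·7! - C(3,3)·6!
= 362880 - 120960 + 15120 - 720
= 256320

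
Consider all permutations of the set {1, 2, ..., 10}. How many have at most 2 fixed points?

Sum C(10,i)·!(10-i) for i = 0..2:
  i=0: C(10,0)·!10 = 1·1334961 = 1334961
  i=1: C(10,1)·!9 = 10·133496 = 1334960
  i=2: C(10,2)·!8 = 45·14833 = 667485
Total = 3337406.

3337406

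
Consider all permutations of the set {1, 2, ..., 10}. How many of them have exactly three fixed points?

Choose which 3 of the 10 are fixed: C(10,3) = 120.
The other 7 form a derangement: !7 = 1854.
Total: 120 × 1854 = 222480.

222480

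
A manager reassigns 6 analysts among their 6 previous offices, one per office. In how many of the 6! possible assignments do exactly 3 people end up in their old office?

40

Choose which 3 of the 6 are fixed: C(6,3) = 20.
The other 3 form a derangement: !3 = 2.
Total: 20 × 2 = 40.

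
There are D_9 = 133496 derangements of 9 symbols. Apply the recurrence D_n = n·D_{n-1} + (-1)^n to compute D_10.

1334961

D_10 = 10·133496 + 1 = 1334961.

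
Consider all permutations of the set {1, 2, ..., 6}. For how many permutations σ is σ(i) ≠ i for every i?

265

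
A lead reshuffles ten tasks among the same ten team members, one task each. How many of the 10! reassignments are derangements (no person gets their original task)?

1334961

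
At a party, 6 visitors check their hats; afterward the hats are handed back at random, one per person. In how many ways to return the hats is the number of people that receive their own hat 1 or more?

455

# with exactly i fixed is C(6,i)·!(6-i); sum over i=1..6:
  i=1: C(6,1)·!5 = 6·44 = 264
  i=2: C(6,2)·!4 = 15·9 = 135
  i=3: C(6,3)·!3 = 20·2 = 40
  i=4: C(6,4)·!2 = 15·1 = 15
  i=5: C(6,5)·!1 = 6·0 = 0
  i=6: C(6,6)·!0 = 1·1 = 1
Total = 455.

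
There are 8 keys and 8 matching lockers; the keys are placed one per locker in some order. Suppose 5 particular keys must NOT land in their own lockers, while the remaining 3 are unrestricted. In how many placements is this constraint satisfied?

Inclusion-exclusion on the 5 forbidden self-matches:
Σ_{j=0}^{5} (-1)^j C(5,j)(8-j)!
= C(5,0)·8! - C(5,1)·7! + C(5,2)·6! - C(5,3)·5! + C(5,4)·4! - C(5,5)·3!
= 40320 - 25200 + 7200 - 1200 + 120 - 6
= 21234

21234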